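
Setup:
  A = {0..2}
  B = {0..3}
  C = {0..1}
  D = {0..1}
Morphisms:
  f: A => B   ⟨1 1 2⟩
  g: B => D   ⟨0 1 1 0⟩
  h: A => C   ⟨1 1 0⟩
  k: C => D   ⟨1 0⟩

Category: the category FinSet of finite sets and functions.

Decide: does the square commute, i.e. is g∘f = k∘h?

Answer: DOES NOT COMMUTE

Trace:
1) trace f;g:
  0 f=>1 g=>1
  1 f=>1 g=>1
  2 f=>2 g=>1
  result₁ = ⟨1 1 1⟩
2) trace h;k:
  0 h=>1 k=>0
  1 h=>1 k=>0
  2 h=>0 k=>1
  result₂ = ⟨0 0 1⟩
Equal? differ; not commutative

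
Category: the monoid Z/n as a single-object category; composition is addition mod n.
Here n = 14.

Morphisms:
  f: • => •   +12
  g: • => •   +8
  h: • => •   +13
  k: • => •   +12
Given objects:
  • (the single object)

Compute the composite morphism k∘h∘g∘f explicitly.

  0 +12≡12 +8≡6 +13≡5 +12≡3  (mod 14)
⟦path⟧: +3

Answer: +3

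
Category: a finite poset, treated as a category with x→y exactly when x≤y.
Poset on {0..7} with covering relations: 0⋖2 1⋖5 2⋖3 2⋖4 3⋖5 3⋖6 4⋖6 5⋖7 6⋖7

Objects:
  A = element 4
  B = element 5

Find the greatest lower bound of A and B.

Answer: A∧B = 2

Work:
Common predecessors of 4,5: {0,2}
  0 ≤ 2
  2 ≤ 2
glb = 2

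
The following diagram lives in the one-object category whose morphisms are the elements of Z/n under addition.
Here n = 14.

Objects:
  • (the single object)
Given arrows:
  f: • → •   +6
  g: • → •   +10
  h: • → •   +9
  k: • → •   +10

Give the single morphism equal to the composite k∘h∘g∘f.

Answer: +7

Derivation:
  0 +6≡6 +10≡2 +9≡11 +10≡7  (mod 14)
result: +7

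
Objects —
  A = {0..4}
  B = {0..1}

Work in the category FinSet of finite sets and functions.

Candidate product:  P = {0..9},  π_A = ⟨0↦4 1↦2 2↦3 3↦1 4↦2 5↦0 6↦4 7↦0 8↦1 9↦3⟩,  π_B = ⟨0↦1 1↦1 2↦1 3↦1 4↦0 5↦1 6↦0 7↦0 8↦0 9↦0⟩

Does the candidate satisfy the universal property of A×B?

|A|·|B| = 5·2 = 10;  |P| = 10
Check the pairing map k ↦ (π_A(k), π_B(k)):
  0 ↦ (4,1)
  1 ↦ (2,1)
  2 ↦ (3,1)
  3 ↦ (1,1)
  4 ↦ (2,0)
  5 ↦ (0,1)
  6 ↦ (4,0)
  7 ↦ (0,0)
  8 ↦ (1,0)
  9 ↦ (3,0)
distinct pairs in image: 10 / 10 needed
  → bijection onto A×B; projections well-typed.

Answer: VALID PRODUCT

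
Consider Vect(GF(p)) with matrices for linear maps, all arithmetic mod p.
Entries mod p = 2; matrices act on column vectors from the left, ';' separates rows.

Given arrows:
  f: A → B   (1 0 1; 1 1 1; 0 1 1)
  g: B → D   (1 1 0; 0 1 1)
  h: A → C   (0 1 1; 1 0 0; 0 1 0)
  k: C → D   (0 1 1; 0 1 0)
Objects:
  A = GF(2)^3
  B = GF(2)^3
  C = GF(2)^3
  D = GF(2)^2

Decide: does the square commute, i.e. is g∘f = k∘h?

1) trace f;g:
  e0=(1,0,0) f→(1,1,0) g→(0,1)
  e1=(0,1,0) f→(0,1,1) g→(1,0)
  e2=(0,0,1) f→(1,1,1) g→(0,0)
  result₁ = (0 1 0; 1 0 0)
2) trace h;k:
  e0=(1,0,0) h→(0,1,0) k→(1,1)
  e1=(0,1,0) h→(1,0,1) k→(1,0)
  e2=(0,0,1) h→(1,0,0) k→(0,0)
  result₂ = (1 1 0; 1 0 0)
Equal? distinct morphisms ✗

Answer: DOES NOT COMMUTE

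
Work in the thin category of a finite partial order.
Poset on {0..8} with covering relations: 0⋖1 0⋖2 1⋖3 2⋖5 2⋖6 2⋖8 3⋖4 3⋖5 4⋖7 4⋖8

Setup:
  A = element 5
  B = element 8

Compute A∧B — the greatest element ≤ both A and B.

Common predecessors of 5,8: {0,1,2,3}
  maximal lower bounds 2 and 3 are incomparable: neither 2<=3 nor 3<=2
→ no greatest lower bound exists

Answer: NO MEET EXISTS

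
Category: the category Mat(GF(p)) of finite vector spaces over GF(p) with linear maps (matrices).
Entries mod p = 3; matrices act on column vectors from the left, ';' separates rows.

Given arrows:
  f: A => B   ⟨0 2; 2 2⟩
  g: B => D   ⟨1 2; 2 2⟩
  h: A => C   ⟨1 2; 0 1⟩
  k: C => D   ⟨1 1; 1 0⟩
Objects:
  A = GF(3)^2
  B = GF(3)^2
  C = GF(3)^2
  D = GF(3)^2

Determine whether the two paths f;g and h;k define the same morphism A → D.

Answer: COMMUTES

Derivation:
1) trace f;g:
  e0=(1,0) f=>(0,2) g=>(1,1)
  e1=(0,1) f=>(2,2) g=>(0,2)
  composite₁ = ⟨1 0; 1 2⟩
2) trace h;k:
  e0=(1,0) h=>(1,0) k=>(1,1)
  e1=(0,1) h=>(2,1) k=>(0,2)
  composite₂ = ⟨1 0; 1 2⟩
Equal? YES — commutes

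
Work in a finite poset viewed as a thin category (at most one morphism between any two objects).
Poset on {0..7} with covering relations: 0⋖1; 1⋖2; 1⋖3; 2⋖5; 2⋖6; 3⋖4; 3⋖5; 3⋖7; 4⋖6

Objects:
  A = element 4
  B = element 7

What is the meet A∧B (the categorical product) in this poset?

Answer: A∧B = 3

Derivation:
Common predecessors of 4,7: {0,1,3}
  0 ⊑ 3
  1 ⊑ 3
  3 ⊑ 3
glb = 3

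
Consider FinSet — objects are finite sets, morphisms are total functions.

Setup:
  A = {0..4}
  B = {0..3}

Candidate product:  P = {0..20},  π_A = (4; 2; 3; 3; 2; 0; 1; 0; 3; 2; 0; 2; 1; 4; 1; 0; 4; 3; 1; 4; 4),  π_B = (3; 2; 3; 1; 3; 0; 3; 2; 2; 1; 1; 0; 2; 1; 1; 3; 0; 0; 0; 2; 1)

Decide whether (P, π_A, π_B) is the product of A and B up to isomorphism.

Answer: NOT A VALID PRODUCT — |P|=21 ≠ |A|·|B|=20

Derivation:
|A|·|B| = 5·4 = 20;  |P| = 21
  → cardinalities differ; no bijection possible.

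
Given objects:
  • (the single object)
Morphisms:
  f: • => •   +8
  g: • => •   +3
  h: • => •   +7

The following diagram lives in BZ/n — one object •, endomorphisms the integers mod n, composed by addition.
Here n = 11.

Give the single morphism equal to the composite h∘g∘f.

  0 +8≡8 +3≡0 +7≡7  (mod 11)
⟦path⟧: +7

Answer: +7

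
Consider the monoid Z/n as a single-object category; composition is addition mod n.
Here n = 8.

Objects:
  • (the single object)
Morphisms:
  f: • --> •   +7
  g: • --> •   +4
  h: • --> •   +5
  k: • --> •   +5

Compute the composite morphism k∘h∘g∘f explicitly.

Answer: +5

Work:
  0 +7≡7 +4≡3 +5≡0 +5≡5  (mod 8)
⟦path⟧: +5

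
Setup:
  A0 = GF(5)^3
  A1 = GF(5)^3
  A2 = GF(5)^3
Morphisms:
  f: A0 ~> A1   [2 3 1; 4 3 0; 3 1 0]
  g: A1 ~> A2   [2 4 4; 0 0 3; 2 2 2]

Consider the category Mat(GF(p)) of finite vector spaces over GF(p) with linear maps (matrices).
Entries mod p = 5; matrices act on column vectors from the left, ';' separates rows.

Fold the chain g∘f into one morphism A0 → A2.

  e0=(1,0,0) f~>(2,4,3) g~>(2,4,3)
  e1=(0,1,0) f~>(3,3,1) g~>(2,3,4)
  e2=(0,0,1) f~>(1,0,0) g~>(2,0,2)
composite: [2 2 2; 4 3 0; 3 4 2]

Answer: [2 2 2; 4 3 0; 3 4 2]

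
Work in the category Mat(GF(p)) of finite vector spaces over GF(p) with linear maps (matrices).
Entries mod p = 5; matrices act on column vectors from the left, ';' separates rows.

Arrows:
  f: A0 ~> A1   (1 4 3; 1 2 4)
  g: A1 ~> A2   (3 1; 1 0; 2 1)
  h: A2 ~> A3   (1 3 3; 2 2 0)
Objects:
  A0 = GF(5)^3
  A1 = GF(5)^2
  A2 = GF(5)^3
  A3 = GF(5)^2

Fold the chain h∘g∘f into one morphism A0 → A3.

Answer: (1 1 2; 0 1 2)

Derivation:
  e0=⟨1,0,0⟩ f~>⟨1,1⟩ g~>⟨4,1,3⟩ h~>⟨1,0⟩
  e1=⟨0,1,0⟩ f~>⟨4,2⟩ g~>⟨4,4,0⟩ h~>⟨1,1⟩
  e2=⟨0,0,1⟩ f~>⟨3,4⟩ g~>⟨3,3,0⟩ h~>⟨2,2⟩
result: (1 1 2; 0 1 2)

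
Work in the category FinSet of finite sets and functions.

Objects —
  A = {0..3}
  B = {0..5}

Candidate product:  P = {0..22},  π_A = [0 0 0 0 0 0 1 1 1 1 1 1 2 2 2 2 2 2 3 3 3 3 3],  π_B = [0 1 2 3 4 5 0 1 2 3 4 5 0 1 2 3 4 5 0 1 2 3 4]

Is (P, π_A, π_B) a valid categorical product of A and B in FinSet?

Answer: NOT A VALID PRODUCT — |P|=23 ≠ |A|·|B|=24

Trace:
|A|·|B| = 4·6 = 24;  |P| = 23
  → cardinalities differ; no bijection possible.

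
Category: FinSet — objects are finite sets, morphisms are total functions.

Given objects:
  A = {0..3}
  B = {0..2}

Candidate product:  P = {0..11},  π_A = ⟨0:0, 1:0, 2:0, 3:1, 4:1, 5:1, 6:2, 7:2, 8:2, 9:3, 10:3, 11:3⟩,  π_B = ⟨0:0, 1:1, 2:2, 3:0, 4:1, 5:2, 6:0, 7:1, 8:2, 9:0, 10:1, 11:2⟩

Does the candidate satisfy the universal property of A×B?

Answer: VALID PRODUCT

Work:
|A|·|B| = 4·3 = 12;  |P| = 12
Check the pairing map k ↦ (π_A(k), π_B(k)):
  0 : (0,0)
  1 : (0,1)
  2 : (0,2)
  3 : (1,0)
  4 : (1,1)
  5 : (1,2)
  6 : (2,0)
  7 : (2,1)
  8 : (2,2)
  9 : (3,0)
  10 : (3,1)
  11 : (3,2)
distinct pairs in image: 12 / 12 needed
  → bijection onto A×B; projections well-typed.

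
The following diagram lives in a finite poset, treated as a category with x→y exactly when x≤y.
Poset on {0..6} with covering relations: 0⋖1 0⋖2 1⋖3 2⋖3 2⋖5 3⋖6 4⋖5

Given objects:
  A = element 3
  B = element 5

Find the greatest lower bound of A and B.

Answer: A∧B = 2

Derivation:
Lower bounds of A=3 and B=5: {0,2}
  0 ⊑ 2
  2 ⊑ 2
glb = 2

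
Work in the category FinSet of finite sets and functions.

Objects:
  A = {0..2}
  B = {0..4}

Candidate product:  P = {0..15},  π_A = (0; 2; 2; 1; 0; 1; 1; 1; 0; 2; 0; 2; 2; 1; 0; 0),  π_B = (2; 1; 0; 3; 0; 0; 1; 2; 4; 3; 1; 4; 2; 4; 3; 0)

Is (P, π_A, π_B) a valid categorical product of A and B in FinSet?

Answer: NOT A VALID PRODUCT — |P|=16 ≠ |A|·|B|=15

Trace:
|A|·|B| = 3·5 = 15;  |P| = 16
  → cardinalities differ; no bijection possible.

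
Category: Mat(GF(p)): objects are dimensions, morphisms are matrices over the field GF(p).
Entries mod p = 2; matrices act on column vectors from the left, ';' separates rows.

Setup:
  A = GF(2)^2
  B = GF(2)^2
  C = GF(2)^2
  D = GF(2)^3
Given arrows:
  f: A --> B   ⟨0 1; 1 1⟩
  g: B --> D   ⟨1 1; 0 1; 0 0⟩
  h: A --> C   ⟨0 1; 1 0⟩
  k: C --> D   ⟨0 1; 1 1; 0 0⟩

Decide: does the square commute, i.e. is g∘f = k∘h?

Path 1 = f;g:
  e0=⟨1,0⟩ f-->⟨0,1⟩ g-->⟨1,1,0⟩
  e1=⟨0,1⟩ f-->⟨1,1⟩ g-->⟨0,1,0⟩
  result₁ = ⟨1 0; 1 1; 0 0⟩
Path 2 = h;k:
  e0=⟨1,0⟩ h-->⟨0,1⟩ k-->⟨1,1,0⟩
  e1=⟨0,1⟩ h-->⟨1,0⟩ k-->⟨0,1,0⟩
  result₂ = ⟨1 0; 1 1; 0 0⟩
Equal? YES — commutes

Answer: COMMUTES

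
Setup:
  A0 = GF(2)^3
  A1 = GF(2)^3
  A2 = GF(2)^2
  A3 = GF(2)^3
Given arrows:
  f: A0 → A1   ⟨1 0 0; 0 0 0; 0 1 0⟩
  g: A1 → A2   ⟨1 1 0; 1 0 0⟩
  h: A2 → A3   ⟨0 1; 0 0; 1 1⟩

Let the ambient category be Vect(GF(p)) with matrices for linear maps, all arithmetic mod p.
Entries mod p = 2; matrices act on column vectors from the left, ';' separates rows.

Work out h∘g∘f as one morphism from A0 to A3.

  e0=⟨1,0,0⟩ f→⟨1,0,0⟩ g→⟨1,1⟩ h→⟨1,0,0⟩
  e1=⟨0,1,0⟩ f→⟨0,0,1⟩ g→⟨0,0⟩ h→⟨0,0,0⟩
  e2=⟨0,0,1⟩ f→⟨0,0,0⟩ g→⟨0,0⟩ h→⟨0,0,0⟩
result: ⟨1 0 0; 0 0 0; 0 0 0⟩

Answer: ⟨1 0 0; 0 0 0; 0 0 0⟩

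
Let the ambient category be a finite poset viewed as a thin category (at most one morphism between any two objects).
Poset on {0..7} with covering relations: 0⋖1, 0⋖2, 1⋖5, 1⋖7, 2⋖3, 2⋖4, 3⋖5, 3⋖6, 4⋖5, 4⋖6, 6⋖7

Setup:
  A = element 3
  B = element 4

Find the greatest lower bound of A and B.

Answer: A∧B = 2

Work:
{x : x≤A ∧ x≤B} = {0,2}  (A=3, B=4)
  0 ≤ 2
  2 ≤ 2
glb = 2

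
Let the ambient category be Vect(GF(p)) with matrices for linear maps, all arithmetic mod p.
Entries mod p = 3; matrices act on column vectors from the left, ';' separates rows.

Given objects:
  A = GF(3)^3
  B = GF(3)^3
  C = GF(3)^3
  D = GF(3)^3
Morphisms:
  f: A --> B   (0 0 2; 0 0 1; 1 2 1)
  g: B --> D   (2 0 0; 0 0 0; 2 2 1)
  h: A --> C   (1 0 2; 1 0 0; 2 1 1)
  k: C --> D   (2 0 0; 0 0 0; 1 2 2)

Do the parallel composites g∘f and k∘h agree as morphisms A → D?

Answer: DOES NOT COMMUTE

Trace:
Path 1 = f;g:
  e0=[1,0,0] f-->[0,0,1] g-->[0,0,1]
  e1=[0,1,0] f-->[0,0,2] g-->[0,0,2]
  e2=[0,0,1] f-->[2,1,1] g-->[1,0,1]
  ⟦path⟧₁ = (0 0 1; 0 0 0; 1 2 1)
Path 2 = h;k:
  e0=[1,0,0] h-->[1,1,2] k-->[2,0,1]
  e1=[0,1,0] h-->[0,0,1] k-->[0,0,2]
  e2=[0,0,1] h-->[2,0,1] k-->[1,0,1]
  ⟦path⟧₂ = (2 0 1; 0 0 0; 1 2 1)
Equal? distinct morphisms ✗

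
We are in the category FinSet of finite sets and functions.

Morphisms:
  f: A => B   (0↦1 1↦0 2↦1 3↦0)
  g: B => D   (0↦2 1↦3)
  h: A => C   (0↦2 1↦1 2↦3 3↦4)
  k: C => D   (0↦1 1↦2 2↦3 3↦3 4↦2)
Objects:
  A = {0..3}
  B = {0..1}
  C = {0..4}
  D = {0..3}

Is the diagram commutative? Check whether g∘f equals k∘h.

Answer: COMMUTES

Trace:
Path 1 = f;g:
  0 f=>1 g=>3
  1 f=>0 g=>2
  2 f=>1 g=>3
  3 f=>0 g=>2
  composite₁ = (0↦3 1↦2 2↦3 3↦2)
Path 2 = h;k:
  0 h=>2 k=>3
  1 h=>1 k=>2
  2 h=>3 k=>3
  3 h=>4 k=>2
  composite₂ = (0↦3 1↦2 2↦3 3↦2)
Equal? equal; square commutes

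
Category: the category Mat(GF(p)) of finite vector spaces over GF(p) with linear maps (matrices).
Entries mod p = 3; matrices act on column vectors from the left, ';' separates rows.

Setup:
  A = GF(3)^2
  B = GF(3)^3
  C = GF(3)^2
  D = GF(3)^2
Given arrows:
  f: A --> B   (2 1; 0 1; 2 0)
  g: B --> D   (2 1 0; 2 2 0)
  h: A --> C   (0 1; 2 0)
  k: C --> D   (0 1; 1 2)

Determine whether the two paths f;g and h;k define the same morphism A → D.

Along f;g (path 1):
  e0=[1,0] f-->[2,0,2] g-->[1,1]
  e1=[0,1] f-->[1,1,0] g-->[0,1]
  result₁ = (1 0; 1 1)
Along h;k (path 2):
  e0=[1,0] h-->[0,2] k-->[2,1]
  e1=[0,1] h-->[1,0] k-->[0,1]
  result₂ = (2 0; 1 1)
Equal? distinct morphisms ✗

Answer: DOES NOT COMMUTE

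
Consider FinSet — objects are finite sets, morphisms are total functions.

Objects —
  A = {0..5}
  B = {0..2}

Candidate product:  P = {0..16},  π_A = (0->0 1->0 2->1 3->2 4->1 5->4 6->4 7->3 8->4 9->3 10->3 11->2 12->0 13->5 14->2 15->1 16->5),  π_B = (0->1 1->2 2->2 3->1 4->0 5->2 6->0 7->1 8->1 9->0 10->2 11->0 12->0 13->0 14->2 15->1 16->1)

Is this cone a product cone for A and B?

|A|·|B| = 6·3 = 18;  |P| = 17
  → cardinalities differ; no bijection possible.

Answer: NOT A VALID PRODUCT — |P|=17 ≠ |A|·|B|=18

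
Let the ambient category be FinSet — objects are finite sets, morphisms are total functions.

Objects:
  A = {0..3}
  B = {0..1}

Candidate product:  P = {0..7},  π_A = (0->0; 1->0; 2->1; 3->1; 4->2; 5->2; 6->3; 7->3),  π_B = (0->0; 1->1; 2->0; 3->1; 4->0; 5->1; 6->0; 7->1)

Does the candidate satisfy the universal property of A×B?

Answer: VALID PRODUCT

Derivation:
|A|·|B| = 4·2 = 8;  |P| = 8
Check the pairing map k ↦ (π_A(k), π_B(k)):
  0 -> (0,0)
  1 -> (0,1)
  2 -> (1,0)
  3 -> (1,1)
  4 -> (2,0)
  5 -> (2,1)
  6 -> (3,0)
  7 -> (3,1)
distinct pairs in image: 8 / 8 needed
  → bijection onto A×B; projections well-typed.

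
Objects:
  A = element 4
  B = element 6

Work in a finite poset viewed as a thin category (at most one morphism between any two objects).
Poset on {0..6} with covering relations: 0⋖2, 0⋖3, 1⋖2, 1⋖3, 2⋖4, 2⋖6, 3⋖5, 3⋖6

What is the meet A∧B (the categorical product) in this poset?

{x : x⊑A ∧ x⊑B} = {0,1,2}  (A=4, B=6)
  0 ⊑ 2
  1 ⊑ 2
  2 ⊑ 2
glb = 2

Answer: A∧B = 2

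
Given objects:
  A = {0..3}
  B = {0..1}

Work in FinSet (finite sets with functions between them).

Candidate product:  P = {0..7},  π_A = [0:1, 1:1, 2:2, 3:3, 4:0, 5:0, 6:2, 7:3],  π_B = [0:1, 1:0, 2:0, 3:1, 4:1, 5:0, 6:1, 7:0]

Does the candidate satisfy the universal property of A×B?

|A|·|B| = 4·2 = 8;  |P| = 8
Check the pairing map k ↦ (π_A(k), π_B(k)):
  0 : (1,1)
  1 : (1,0)
  2 : (2,0)
  3 : (3,1)
  4 : (0,1)
  5 : (0,0)
  6 : (2,1)
  7 : (3,0)
distinct pairs in image: 8 / 8 needed
  → bijection onto A×B; projections well-typed.

Answer: VALID PRODUCT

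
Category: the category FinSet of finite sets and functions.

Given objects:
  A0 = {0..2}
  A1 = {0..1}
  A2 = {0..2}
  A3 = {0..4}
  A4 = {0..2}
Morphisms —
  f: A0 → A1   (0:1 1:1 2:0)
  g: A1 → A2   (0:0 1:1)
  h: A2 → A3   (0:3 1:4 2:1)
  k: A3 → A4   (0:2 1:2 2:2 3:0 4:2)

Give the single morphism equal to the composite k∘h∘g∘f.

  0 f→1 g→1 h→4 k→2
  1 f→1 g→1 h→4 k→2
  2 f→0 g→0 h→3 k→0
composite: (0:2 1:2 2:0)

Answer: (0:2 1:2 2:0)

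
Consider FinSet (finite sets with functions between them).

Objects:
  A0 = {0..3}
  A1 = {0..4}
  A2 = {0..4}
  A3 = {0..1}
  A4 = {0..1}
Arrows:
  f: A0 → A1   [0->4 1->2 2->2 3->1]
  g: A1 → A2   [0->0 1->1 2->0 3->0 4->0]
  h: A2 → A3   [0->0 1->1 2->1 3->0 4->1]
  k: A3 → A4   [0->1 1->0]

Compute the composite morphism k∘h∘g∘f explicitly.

Answer: [0->1 1->1 2->1 3->0]

Derivation:
  0 f→4 g→0 h→0 k→1
  1 f→2 g→0 h→0 k→1
  2 f→2 g→0 h→0 k→1
  3 f→1 g→1 h→1 k→0
result: [0->1 1->1 2->1 3->0]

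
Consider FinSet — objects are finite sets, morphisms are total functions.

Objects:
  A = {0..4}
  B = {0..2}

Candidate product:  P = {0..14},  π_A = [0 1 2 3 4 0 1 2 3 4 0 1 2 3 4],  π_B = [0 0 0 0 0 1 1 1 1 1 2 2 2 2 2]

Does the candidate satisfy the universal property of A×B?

|A|·|B| = 5·3 = 15;  |P| = 15
Check the pairing map k ↦ (π_A(k), π_B(k)):
  0 : (0,0)
  1 : (1,0)
  2 : (2,0)
  3 : (3,0)
  4 : (4,0)
  5 : (0,1)
  6 : (1,1)
  7 : (2,1)
  8 : (3,1)
  9 : (4,1)
  10 : (0,2)
  11 : (1,2)
  12 : (2,2)
  13 : (3,2)
  14 : (4,2)
distinct pairs in image: 15 / 15 needed
  → bijection onto A×B; projections well-typed.

Answer: VALID PRODUCT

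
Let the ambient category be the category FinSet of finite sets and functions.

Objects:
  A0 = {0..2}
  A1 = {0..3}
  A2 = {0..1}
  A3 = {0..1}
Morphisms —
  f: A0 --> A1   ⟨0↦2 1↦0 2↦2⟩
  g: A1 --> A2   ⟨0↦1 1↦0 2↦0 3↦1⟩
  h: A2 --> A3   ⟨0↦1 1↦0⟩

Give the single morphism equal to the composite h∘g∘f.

  0 f-->2 g-->0 h-->1
  1 f-->0 g-->1 h-->0
  2 f-->2 g-->0 h-->1
composite: ⟨0↦1 1↦0 2↦1⟩

Answer: ⟨0↦1 1↦0 2↦1⟩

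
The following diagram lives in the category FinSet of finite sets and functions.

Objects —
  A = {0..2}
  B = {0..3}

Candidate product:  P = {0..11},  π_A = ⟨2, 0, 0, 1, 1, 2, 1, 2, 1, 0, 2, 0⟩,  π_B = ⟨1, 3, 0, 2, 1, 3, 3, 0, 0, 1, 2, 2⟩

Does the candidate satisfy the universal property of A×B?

Answer: VALID PRODUCT

Work:
|A|·|B| = 3·4 = 12;  |P| = 12
Check the pairing map k ↦ (π_A(k), π_B(k)):
  0 ↦ (2,1)
  1 ↦ (0,3)
  2 ↦ (0,0)
  3 ↦ (1,2)
  4 ↦ (1,1)
  5 ↦ (2,3)
  6 ↦ (1,3)
  7 ↦ (2,0)
  8 ↦ (1,0)
  9 ↦ (0,1)
  10 ↦ (2,2)
  11 ↦ (0,2)
distinct pairs in image: 12 / 12 needed
  → bijection onto A×B; projections well-typed.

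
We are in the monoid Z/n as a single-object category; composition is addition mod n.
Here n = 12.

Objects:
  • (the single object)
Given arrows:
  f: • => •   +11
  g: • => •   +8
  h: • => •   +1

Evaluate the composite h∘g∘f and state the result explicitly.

  0 +11≡11 +8≡7 +1≡8  (mod 12)
⟦path⟧: +8

Answer: +8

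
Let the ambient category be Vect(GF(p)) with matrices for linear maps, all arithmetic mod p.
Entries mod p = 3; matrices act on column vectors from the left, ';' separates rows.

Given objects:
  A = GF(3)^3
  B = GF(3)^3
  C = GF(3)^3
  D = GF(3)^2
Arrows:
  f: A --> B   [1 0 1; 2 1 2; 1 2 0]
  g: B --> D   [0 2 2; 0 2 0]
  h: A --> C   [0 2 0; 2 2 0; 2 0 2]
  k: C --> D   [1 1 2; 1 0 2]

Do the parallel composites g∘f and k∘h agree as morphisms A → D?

Answer: DOES NOT COMMUTE

Work:
Along f;g (path 1):
  e0=[1,0,0] f-->[1,2,1] g-->[0,1]
  e1=[0,1,0] f-->[0,1,2] g-->[0,2]
  e2=[0,0,1] f-->[1,2,0] g-->[1,1]
  ⟦path⟧₁ = [0 0 1; 1 2 1]
Along h;k (path 2):
  e0=[1,0,0] h-->[0,2,2] k-->[0,1]
  e1=[0,1,0] h-->[2,2,0] k-->[1,2]
  e2=[0,0,1] h-->[0,0,2] k-->[1,1]
  ⟦path⟧₂ = [0 1 1; 1 2 1]
Equal? distinct morphisms ✗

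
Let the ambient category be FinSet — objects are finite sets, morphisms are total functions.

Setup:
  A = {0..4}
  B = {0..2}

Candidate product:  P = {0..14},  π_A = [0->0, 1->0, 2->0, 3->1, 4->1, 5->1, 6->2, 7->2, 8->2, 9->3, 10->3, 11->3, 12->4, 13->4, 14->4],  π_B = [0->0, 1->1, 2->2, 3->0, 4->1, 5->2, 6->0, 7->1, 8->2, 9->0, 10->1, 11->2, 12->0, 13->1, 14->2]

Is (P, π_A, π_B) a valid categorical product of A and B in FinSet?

|A|·|B| = 5·3 = 15;  |P| = 15
Check the pairing map k ↦ (π_A(k), π_B(k)):
  0 -> (0,0)
  1 -> (0,1)
  2 -> (0,2)
  3 -> (1,0)
  4 -> (1,1)
  5 -> (1,2)
  6 -> (2,0)
  7 -> (2,1)
  8 -> (2,2)
  9 -> (3,0)
  10 -> (3,1)
  11 -> (3,2)
  12 -> (4,0)
  13 -> (4,1)
  14 -> (4,2)
distinct pairs in image: 15 / 15 needed
  → bijection onto A×B; projections well-typed.

Answer: VALID PRODUCT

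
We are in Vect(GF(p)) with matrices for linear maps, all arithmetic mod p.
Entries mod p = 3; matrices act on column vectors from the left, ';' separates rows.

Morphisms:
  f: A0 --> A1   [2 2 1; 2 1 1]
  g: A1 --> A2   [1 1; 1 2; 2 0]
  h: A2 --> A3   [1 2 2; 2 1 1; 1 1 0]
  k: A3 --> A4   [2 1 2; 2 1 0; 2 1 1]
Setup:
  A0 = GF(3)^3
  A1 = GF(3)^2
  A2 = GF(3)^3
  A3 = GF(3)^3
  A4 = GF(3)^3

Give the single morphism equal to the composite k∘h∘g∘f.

Answer: [2 0 1; 0 1 0; 1 2 2]

Work:
  e0=⟨1,0,0⟩ f-->⟨2,2⟩ g-->⟨1,0,1⟩ h-->⟨0,0,1⟩ k-->⟨2,0,1⟩
  e1=⟨0,1,0⟩ f-->⟨2,1⟩ g-->⟨0,1,1⟩ h-->⟨1,2,1⟩ k-->⟨0,1,2⟩
  e2=⟨0,0,1⟩ f-->⟨1,1⟩ g-->⟨2,0,2⟩ h-->⟨0,0,2⟩ k-->⟨1,0,2⟩
⟦path⟧: [2 0 1; 0 1 0; 1 2 2]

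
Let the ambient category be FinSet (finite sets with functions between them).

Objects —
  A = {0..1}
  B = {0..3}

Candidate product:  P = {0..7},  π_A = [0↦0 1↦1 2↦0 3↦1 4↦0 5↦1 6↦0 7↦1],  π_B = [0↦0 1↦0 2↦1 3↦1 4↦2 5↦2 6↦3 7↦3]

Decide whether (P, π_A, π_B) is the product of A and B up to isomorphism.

Answer: VALID PRODUCT

Derivation:
|A|·|B| = 2·4 = 8;  |P| = 8
Check the pairing map k ↦ (π_A(k), π_B(k)):
  0 ↦ (0,0)
  1 ↦ (1,0)
  2 ↦ (0,1)
  3 ↦ (1,1)
  4 ↦ (0,2)
  5 ↦ (1,2)
  6 ↦ (0,3)
  7 ↦ (1,3)
distinct pairs in image: 8 / 8 needed
  → bijection onto A×B; projections well-typed.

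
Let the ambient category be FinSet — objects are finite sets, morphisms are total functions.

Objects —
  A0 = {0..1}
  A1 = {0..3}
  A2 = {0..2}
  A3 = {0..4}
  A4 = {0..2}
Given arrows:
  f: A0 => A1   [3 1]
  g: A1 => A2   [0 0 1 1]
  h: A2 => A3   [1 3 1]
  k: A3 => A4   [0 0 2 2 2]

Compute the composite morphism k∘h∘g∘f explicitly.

  0 f=>3 g=>1 h=>3 k=>2
  1 f=>1 g=>0 h=>1 k=>0
⟦path⟧: [2 0]

Answer: [2 0]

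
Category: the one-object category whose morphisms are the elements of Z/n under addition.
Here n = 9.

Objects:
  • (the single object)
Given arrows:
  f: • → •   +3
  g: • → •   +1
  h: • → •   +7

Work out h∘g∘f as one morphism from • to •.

  0 +3≡3 +1≡4 +7≡2  (mod 9)
result: +2

Answer: +2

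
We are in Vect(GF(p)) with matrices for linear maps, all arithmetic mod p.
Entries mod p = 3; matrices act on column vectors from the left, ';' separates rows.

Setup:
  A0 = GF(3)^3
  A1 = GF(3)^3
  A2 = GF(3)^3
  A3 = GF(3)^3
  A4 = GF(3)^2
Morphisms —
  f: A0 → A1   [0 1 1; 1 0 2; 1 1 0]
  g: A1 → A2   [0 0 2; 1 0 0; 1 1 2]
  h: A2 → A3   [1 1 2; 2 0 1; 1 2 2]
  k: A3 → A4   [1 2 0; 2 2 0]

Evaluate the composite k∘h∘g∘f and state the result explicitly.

  e0=[1,0,0] f→[0,1,1] g→[2,0,0] h→[2,1,2] k→[1,0]
  e1=[0,1,0] f→[1,0,1] g→[2,1,0] h→[0,1,1] k→[2,2]
  e2=[0,0,1] f→[1,2,0] g→[0,1,0] h→[1,0,2] k→[1,2]
result: [1 2 1; 0 2 2]

Answer: [1 2 1; 0 2 2]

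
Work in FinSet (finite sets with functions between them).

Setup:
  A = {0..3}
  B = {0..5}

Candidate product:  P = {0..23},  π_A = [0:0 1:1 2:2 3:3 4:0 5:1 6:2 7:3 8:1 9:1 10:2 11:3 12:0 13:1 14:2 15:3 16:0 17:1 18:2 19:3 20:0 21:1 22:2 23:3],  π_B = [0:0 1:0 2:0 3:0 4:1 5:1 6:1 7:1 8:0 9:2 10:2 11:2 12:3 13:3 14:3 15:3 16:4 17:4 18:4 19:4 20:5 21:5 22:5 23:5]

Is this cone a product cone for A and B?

|A|·|B| = 4·6 = 24;  |P| = 24
Check the pairing map k ↦ (π_A(k), π_B(k)):
  0 : (0,0)
  1 : (1,0)
  2 : (2,0)
  3 : (3,0)
  4 : (0,1)
  5 : (1,1)
  6 : (2,1)
  7 : (3,1)
  8 : (1,0)  ✗ repeats pair of k=1
  9 : (1,2)
  10 : (2,2)
  11 : (3,2)
  12 : (0,3)
  13 : (1,3)
  14 : (2,3)
  15 : (3,3)
  16 : (0,4)
  17 : (1,4)
  18 : (2,4)
  19 : (3,4)
  20 : (0,5)
  21 : (1,5)
  22 : (2,5)
  23 : (3,5)
distinct pairs in image: 23 / 24 needed
  → (1,0) hit at k=1 and k=8

Answer: NOT A VALID PRODUCT — duplicate pair at indices 1,8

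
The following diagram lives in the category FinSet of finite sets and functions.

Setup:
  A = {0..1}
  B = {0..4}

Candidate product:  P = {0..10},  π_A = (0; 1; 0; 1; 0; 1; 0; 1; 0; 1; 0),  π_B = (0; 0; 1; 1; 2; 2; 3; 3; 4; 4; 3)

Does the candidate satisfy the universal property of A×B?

Answer: NOT A VALID PRODUCT — |P|=11 ≠ |A|·|B|=10

Derivation:
|A|·|B| = 2·5 = 10;  |P| = 11
  → cardinalities differ; no bijection possible.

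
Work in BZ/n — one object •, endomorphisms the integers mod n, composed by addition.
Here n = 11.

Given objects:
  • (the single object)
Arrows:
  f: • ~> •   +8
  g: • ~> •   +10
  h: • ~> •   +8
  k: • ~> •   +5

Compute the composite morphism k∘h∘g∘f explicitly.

Answer: +9

Trace:
  0 +8≡8 +10≡7 +8≡4 +5≡9  (mod 11)
⟦path⟧: +9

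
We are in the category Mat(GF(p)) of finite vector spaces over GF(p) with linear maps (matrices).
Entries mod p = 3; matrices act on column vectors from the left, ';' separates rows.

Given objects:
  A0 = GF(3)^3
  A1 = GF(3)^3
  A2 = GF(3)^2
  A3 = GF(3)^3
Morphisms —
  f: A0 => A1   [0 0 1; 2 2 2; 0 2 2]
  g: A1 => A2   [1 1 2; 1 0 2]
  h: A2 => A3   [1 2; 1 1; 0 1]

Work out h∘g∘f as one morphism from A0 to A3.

Answer: [2 2 2; 2 1 0; 0 1 2]

Work:
  e0=(1,0,0) f=>(0,2,0) g=>(2,0) h=>(2,2,0)
  e1=(0,1,0) f=>(0,2,2) g=>(0,1) h=>(2,1,1)
  e2=(0,0,1) f=>(1,2,2) g=>(1,2) h=>(2,0,2)
composite: [2 2 2; 2 1 0; 0 1 2]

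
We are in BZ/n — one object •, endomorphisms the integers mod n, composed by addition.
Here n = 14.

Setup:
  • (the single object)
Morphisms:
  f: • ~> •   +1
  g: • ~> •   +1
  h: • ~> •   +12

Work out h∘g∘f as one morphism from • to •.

  0 +1≡1 +1≡2 +12≡0  (mod 14)
result: +0

Answer: +0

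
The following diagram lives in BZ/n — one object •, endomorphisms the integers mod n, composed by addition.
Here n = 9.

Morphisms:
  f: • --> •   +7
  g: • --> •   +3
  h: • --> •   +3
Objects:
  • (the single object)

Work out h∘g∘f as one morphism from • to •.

Answer: +4

Trace:
  0 +7≡7 +3≡1 +3≡4  (mod 9)
composite: +4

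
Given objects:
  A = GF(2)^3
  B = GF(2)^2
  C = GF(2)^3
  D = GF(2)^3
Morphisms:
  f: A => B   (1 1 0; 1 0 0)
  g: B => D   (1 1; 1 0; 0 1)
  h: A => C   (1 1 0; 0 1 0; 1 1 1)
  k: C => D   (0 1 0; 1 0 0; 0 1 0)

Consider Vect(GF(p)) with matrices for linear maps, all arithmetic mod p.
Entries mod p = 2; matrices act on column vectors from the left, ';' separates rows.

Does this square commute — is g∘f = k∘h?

Along f;g (path 1):
  e0=[1,0,0] f=>[1,1] g=>[0,1,1]
  e1=[0,1,0] f=>[1,0] g=>[1,1,0]
  e2=[0,0,1] f=>[0,0] g=>[0,0,0]
  composite₁ = (0 1 0; 1 1 0; 1 0 0)
Along h;k (path 2):
  e0=[1,0,0] h=>[1,0,1] k=>[0,1,0]
  e1=[0,1,0] h=>[1,1,1] k=>[1,1,1]
  e2=[0,0,1] h=>[0,0,1] k=>[0,0,0]
  composite₂ = (0 1 0; 1 1 0; 0 1 0)
Equal? NO — does not commute

Answer: DOES NOT COMMUTE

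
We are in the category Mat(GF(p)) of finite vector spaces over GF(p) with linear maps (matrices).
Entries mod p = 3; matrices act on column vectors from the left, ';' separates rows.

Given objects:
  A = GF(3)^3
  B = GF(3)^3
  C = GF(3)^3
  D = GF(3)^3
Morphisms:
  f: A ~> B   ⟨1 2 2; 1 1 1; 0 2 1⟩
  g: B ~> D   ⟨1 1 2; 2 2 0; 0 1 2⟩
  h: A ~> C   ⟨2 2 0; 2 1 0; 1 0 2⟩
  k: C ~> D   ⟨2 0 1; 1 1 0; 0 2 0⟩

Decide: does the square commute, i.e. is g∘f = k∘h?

Answer: COMMUTES

Work:
Path 1 = f;g:
  e0=[1,0,0] f~>[1,1,0] g~>[2,1,1]
  e1=[0,1,0] f~>[2,1,2] g~>[1,0,2]
  e2=[0,0,1] f~>[2,1,1] g~>[2,0,0]
  result₁ = ⟨2 1 2; 1 0 0; 1 2 0⟩
Path 2 = h;k:
  e0=[1,0,0] h~>[2,2,1] k~>[2,1,1]
  e1=[0,1,0] h~>[2,1,0] k~>[1,0,2]
  e2=[0,0,1] h~>[0,0,2] k~>[2,0,0]
  result₂ = ⟨2 1 2; 1 0 0; 1 2 0⟩
Equal? same morphism ✓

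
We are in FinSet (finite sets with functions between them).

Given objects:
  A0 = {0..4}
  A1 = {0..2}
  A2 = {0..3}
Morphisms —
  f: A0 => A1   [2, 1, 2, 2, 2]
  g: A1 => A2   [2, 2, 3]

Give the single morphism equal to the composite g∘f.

  0 f=>2 g=>3
  1 f=>1 g=>2
  2 f=>2 g=>3
  3 f=>2 g=>3
  4 f=>2 g=>3
composite: [3, 2, 3, 3, 3]

Answer: [3, 2, 3, 3, 3]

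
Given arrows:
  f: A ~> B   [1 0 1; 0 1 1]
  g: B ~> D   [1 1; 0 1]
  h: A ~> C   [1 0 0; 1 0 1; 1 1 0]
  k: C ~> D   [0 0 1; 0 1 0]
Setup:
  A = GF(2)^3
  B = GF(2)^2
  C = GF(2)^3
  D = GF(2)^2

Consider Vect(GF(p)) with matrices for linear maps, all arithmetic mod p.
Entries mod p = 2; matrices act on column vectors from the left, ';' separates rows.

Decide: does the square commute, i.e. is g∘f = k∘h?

Answer: DOES NOT COMMUTE

Trace:
Along f;g (path 1):
  e0=[1,0,0] f~>[1,0] g~>[1,0]
  e1=[0,1,0] f~>[0,1] g~>[1,1]
  e2=[0,0,1] f~>[1,1] g~>[0,1]
  result₁ = [1 1 0; 0 1 1]
Along h;k (path 2):
  e0=[1,0,0] h~>[1,1,1] k~>[1,1]
  e1=[0,1,0] h~>[0,0,1] k~>[1,0]
  e2=[0,0,1] h~>[0,1,0] k~>[0,1]
  result₂ = [1 1 0; 1 0 1]
Equal? differ; not commutative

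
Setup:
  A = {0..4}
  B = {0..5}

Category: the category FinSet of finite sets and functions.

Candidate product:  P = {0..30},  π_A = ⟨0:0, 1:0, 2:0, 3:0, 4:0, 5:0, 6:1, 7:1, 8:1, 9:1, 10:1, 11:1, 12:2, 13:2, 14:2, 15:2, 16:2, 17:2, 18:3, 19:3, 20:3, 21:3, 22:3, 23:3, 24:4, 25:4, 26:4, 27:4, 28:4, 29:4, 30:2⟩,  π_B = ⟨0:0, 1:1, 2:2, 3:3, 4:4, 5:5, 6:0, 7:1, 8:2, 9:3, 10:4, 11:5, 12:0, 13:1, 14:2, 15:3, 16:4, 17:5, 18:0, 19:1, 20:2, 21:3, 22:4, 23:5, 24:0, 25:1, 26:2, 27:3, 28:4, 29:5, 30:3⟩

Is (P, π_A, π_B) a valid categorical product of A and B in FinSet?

Answer: NOT A VALID PRODUCT — |P|=31 ≠ |A|·|B|=30

Trace:
|A|·|B| = 5·6 = 30;  |P| = 31
  → cardinalities differ; no bijection possible.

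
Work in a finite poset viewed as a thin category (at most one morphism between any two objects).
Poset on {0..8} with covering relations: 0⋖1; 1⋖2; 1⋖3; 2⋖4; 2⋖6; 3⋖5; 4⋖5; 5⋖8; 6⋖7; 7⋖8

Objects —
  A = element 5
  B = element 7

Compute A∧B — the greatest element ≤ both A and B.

{x : x≤A ∧ x≤B} = {0,1,2}  (A=5, B=7)
  0 ≤ 2
  1 ≤ 2
  2 ≤ 2
glb = 2

Answer: A∧B = 2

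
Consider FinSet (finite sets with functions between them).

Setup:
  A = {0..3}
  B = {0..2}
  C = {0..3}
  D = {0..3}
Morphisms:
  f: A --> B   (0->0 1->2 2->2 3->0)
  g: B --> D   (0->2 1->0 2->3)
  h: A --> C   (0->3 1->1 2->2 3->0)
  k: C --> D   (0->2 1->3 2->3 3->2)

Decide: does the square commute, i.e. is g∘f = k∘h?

Answer: COMMUTES

Derivation:
Along f;g (path 1):
  0 f-->0 g-->2
  1 f-->2 g-->3
  2 f-->2 g-->3
  3 f-->0 g-->2
  composite₁ = (0->2 1->3 2->3 3->2)
Along h;k (path 2):
  0 h-->3 k-->2
  1 h-->1 k-->3
  2 h-->2 k-->3
  3 h-->0 k-->2
  composite₂ = (0->2 1->3 2->3 3->2)
Equal? equal; square commutes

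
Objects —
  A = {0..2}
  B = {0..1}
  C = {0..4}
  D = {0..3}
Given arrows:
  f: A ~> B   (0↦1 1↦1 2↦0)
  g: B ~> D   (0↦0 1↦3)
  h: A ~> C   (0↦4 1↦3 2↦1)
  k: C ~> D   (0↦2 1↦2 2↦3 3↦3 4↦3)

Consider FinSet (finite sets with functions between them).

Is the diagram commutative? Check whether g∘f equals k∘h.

Along f;g (path 1):
  0 f~>1 g~>3
  1 f~>1 g~>3
  2 f~>0 g~>0
  result₁ = (0↦3 1↦3 2↦0)
Along h;k (path 2):
  0 h~>4 k~>3
  1 h~>3 k~>3
  2 h~>1 k~>2
  result₂ = (0↦3 1↦3 2↦2)
Equal? NO — does not commute

Answer: DOES NOT COMMUTE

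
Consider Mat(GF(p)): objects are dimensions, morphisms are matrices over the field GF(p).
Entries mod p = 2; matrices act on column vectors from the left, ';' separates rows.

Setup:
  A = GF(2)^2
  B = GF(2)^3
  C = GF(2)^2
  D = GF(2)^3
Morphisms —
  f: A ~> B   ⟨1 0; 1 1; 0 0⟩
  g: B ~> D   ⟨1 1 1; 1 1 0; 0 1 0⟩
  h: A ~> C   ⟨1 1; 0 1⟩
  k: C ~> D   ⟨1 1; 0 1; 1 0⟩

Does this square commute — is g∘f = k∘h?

Answer: DOES NOT COMMUTE

Trace:
Path 1 = f;g:
  e0=(1,0) f~>(1,1,0) g~>(0,0,1)
  e1=(0,1) f~>(0,1,0) g~>(1,1,1)
  ⟦path⟧₁ = ⟨0 1; 0 1; 1 1⟩
Path 2 = h;k:
  e0=(1,0) h~>(1,0) k~>(1,0,1)
  e1=(0,1) h~>(1,1) k~>(0,1,1)
  ⟦path⟧₂ = ⟨1 0; 0 1; 1 1⟩
Equal? NO — does not commute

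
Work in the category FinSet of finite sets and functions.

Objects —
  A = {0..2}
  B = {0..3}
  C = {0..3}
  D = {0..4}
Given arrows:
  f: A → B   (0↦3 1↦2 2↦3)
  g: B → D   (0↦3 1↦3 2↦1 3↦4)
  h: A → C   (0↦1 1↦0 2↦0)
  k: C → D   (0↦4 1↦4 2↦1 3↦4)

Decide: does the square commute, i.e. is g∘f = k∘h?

Along f;g (path 1):
  0 f→3 g→4
  1 f→2 g→1
  2 f→3 g→4
  ⟦path⟧₁ = (0↦4 1↦1 2↦4)
Along h;k (path 2):
  0 h→1 k→4
  1 h→0 k→4
  2 h→0 k→4
  ⟦path⟧₂ = (0↦4 1↦4 2↦4)
Equal? NO — does not commute

Answer: DOES NOT COMMUTE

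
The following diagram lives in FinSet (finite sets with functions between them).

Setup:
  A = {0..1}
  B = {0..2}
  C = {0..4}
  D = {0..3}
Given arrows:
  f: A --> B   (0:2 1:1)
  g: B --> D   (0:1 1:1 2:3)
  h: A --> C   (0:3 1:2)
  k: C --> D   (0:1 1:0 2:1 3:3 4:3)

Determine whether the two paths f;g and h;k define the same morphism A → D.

Answer: COMMUTES

Derivation:
1) trace f;g:
  0 f-->2 g-->3
  1 f-->1 g-->1
  result₁ = (0:3 1:1)
2) trace h;k:
  0 h-->3 k-->3
  1 h-->2 k-->1
  result₂ = (0:3 1:1)
Equal? same morphism ✓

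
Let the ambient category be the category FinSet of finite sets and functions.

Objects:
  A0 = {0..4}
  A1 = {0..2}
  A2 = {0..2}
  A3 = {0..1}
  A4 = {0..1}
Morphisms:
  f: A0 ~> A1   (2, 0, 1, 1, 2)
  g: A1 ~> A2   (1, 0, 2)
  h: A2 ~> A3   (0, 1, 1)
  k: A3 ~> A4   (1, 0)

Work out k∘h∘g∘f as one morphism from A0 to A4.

  0 f~>2 g~>2 h~>1 k~>0
  1 f~>0 g~>1 h~>1 k~>0
  2 f~>1 g~>0 h~>0 k~>1
  3 f~>1 g~>0 h~>0 k~>1
  4 f~>2 g~>2 h~>1 k~>0
composite: (0, 0, 1, 1, 0)

Answer: (0, 0, 1, 1, 0)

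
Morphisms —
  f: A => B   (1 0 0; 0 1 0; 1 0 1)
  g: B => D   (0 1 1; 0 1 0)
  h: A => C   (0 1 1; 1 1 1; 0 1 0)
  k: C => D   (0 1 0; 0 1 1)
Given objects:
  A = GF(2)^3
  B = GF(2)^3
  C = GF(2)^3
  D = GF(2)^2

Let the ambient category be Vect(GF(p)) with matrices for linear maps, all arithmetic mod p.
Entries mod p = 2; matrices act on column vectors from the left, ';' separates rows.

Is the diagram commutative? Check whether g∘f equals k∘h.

Answer: DOES NOT COMMUTE

Trace:
Path 1 = f;g:
  e0=[1,0,0] f=>[1,0,1] g=>[1,0]
  e1=[0,1,0] f=>[0,1,0] g=>[1,1]
  e2=[0,0,1] f=>[0,0,1] g=>[1,0]
  ⟦path⟧₁ = (1 1 1; 0 1 0)
Path 2 = h;k:
  e0=[1,0,0] h=>[0,1,0] k=>[1,1]
  e1=[0,1,0] h=>[1,1,1] k=>[1,0]
  e2=[0,0,1] h=>[1,1,0] k=>[1,1]
  ⟦path⟧₂ = (1 1 1; 1 0 1)
Equal? differ; not commutative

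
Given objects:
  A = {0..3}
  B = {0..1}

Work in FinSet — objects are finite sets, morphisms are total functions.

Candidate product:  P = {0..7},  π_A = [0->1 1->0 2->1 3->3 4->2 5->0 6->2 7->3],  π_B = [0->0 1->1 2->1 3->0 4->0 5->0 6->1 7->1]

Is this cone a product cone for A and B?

Answer: VALID PRODUCT

Derivation:
|A|·|B| = 4·2 = 8;  |P| = 8
Check the pairing map k ↦ (π_A(k), π_B(k)):
  0 -> (1,0)
  1 -> (0,1)
  2 -> (1,1)
  3 -> (3,0)
  4 -> (2,0)
  5 -> (0,0)
  6 -> (2,1)
  7 -> (3,1)
distinct pairs in image: 8 / 8 needed
  → bijection onto A×B; projections well-typed.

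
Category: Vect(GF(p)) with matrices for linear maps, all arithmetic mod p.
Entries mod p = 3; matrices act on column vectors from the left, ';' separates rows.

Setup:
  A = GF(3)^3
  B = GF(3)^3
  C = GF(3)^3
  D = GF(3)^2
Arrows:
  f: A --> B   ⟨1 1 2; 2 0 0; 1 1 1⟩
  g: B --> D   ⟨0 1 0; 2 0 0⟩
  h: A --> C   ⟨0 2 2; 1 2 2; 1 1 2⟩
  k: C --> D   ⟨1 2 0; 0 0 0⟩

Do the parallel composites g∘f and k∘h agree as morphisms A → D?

Answer: DOES NOT COMMUTE

Trace:
Along f;g (path 1):
  e0=[1,0,0] f-->[1,2,1] g-->[2,2]
  e1=[0,1,0] f-->[1,0,1] g-->[0,2]
  e2=[0,0,1] f-->[2,0,1] g-->[0,1]
  ⟦path⟧₁ = ⟨2 0 0; 2 2 1⟩
Along h;k (path 2):
  e0=[1,0,0] h-->[0,1,1] k-->[2,0]
  e1=[0,1,0] h-->[2,2,1] k-->[0,0]
  e2=[0,0,1] h-->[2,2,2] k-->[0,0]
  ⟦path⟧₂ = ⟨2 0 0; 0 0 0⟩
Equal? differ; not commutative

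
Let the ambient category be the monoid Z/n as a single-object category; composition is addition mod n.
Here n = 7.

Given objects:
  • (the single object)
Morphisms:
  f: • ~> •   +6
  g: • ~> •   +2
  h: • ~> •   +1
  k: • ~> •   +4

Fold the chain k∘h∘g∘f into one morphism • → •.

Answer: +6

Work:
  0 +6≡6 +2≡1 +1≡2 +4≡6  (mod 7)
composite: +6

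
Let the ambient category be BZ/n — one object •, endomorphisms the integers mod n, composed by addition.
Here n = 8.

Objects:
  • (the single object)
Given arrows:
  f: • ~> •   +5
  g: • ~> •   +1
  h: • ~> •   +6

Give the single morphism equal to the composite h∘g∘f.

Answer: +4

Derivation:
  0 +5≡5 +1≡6 +6≡4  (mod 8)
⟦path⟧: +4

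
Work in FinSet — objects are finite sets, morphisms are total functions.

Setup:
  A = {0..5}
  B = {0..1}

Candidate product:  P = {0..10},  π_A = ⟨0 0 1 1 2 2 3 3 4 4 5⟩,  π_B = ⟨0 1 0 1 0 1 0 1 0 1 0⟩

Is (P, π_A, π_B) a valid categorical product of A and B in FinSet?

Answer: NOT A VALID PRODUCT — |P|=11 ≠ |A|·|B|=12

Trace:
|A|·|B| = 6·2 = 12;  |P| = 11
  → cardinalities differ; no bijection possible.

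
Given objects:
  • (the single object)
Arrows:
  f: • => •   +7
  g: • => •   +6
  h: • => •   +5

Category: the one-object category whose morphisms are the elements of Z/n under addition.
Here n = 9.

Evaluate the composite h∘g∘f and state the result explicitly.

  0 +7≡7 +6≡4 +5≡0  (mod 9)
⟦path⟧: +0

Answer: +0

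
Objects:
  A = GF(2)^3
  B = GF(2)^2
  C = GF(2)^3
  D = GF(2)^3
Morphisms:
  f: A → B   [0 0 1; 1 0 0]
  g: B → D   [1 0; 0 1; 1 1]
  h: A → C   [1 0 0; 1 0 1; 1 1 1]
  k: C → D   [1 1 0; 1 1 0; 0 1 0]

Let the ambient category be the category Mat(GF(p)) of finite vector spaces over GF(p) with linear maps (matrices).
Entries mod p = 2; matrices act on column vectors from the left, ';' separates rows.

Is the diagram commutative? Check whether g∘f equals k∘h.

Answer: DOES NOT COMMUTE

Work:
1) trace f;g:
  e0=[1,0,0] f→[0,1] g→[0,1,1]
  e1=[0,1,0] f→[0,0] g→[0,0,0]
  e2=[0,0,1] f→[1,0] g→[1,0,1]
  result₁ = [0 0 1; 1 0 0; 1 0 1]
2) trace h;k:
  e0=[1,0,0] h→[1,1,1] k→[0,0,1]
  e1=[0,1,0] h→[0,0,1] k→[0,0,0]
  e2=[0,0,1] h→[0,1,1] k→[1,1,1]
  result₂ = [0 0 1; 0 0 1; 1 0 1]
Equal? distinct morphisms ✗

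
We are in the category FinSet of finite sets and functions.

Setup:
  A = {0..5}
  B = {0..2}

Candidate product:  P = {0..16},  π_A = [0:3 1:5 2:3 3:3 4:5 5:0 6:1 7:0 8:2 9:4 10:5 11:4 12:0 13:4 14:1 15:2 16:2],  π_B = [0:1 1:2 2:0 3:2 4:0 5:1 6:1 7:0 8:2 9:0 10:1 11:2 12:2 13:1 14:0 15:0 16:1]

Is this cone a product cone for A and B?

|A|·|B| = 6·3 = 18;  |P| = 17
  → cardinalities differ; no bijection possible.

Answer: NOT A VALID PRODUCT — |P|=17 ≠ |A|·|B|=18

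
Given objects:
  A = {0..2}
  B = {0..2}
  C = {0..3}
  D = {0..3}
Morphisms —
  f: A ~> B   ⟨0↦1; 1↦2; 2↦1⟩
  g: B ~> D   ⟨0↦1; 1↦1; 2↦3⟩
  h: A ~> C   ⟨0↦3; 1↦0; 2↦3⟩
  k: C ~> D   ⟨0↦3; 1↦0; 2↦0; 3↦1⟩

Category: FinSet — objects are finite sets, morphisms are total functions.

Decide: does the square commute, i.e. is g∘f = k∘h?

1) trace f;g:
  0 f~>1 g~>1
  1 f~>2 g~>3
  2 f~>1 g~>1
  ⟦path⟧₁ = ⟨0↦1; 1↦3; 2↦1⟩
2) trace h;k:
  0 h~>3 k~>1
  1 h~>0 k~>3
  2 h~>3 k~>1
  ⟦path⟧₂ = ⟨0↦1; 1↦3; 2↦1⟩
Equal? same morphism ✓

Answer: COMMUTES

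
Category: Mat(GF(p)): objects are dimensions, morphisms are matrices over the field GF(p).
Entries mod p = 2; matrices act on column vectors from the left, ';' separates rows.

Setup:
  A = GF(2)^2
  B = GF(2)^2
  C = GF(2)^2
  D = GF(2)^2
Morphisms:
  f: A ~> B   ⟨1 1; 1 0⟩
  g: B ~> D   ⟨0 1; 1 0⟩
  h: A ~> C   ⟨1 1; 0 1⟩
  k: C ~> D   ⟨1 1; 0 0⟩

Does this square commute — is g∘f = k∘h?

Along f;g (path 1):
  e0=[1,0] f~>[1,1] g~>[1,1]
  e1=[0,1] f~>[1,0] g~>[0,1]
  composite₁ = ⟨1 0; 1 1⟩
Along h;k (path 2):
  e0=[1,0] h~>[1,0] k~>[1,0]
  e1=[0,1] h~>[1,1] k~>[0,0]
  composite₂ = ⟨1 0; 0 0⟩
Equal? NO — does not commute

Answer: DOES NOT COMMUTE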